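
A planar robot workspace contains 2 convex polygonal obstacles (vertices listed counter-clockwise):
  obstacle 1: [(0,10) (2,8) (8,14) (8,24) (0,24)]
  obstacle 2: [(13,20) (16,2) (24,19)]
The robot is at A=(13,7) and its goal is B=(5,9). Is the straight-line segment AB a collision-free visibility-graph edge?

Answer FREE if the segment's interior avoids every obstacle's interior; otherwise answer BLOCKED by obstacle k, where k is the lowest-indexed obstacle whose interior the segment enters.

Obstacle 1 [(0,10) (2,8) (8,14) (8,24) (0,24)]:
  edge (0,10)–(2,8): clear
  edge (2,8)–(8,14): clear
  edge (8,14)–(8,24): clear
  edge (8,24)–(0,24): clear
  edge (0,24)–(0,10): clear
  midpoint (9,8) outside
  → clear
Obstacle 2 [(13,20) (16,2) (24,19)]:
  edge (13,20)–(16,2): clear
  edge (16,2)–(24,19): clear
  edge (24,19)–(13,20): clear
  midpoint (9,8) outside
  → clear

FREE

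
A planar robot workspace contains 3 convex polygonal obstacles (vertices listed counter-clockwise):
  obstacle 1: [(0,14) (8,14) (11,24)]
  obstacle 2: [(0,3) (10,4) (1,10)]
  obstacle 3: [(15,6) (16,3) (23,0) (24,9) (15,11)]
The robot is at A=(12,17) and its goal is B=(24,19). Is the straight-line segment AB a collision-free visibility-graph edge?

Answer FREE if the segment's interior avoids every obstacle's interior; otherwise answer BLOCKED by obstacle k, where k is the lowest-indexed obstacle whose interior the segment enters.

FREE

Obstacle 1 [(0,14) (8,14) (11,24)]:
  edge (0,14)–(8,14): clear
  edge (8,14)–(11,24): clear
  edge (11,24)–(0,14): clear
  midpoint (18,18) outside
  → clear
Obstacle 2 [(0,3) (10,4) (1,10)]:
  edge (0,3)–(10,4): clear
  edge (10,4)–(1,10): clear
  edge (1,10)–(0,3): clear
  midpoint (18,18) outside
  → clear
Obstacle 3 [(15,6) (16,3) (23,0) (24,9) (15,11)]:
  edge (15,6)–(16,3): clear
  edge (16,3)–(23,0): clear
  edge (23,0)–(24,9): clear
  edge (24,9)–(15,11): clear
  edge (15,11)–(15,6): clear
  midpoint (18,18) outside
  → clear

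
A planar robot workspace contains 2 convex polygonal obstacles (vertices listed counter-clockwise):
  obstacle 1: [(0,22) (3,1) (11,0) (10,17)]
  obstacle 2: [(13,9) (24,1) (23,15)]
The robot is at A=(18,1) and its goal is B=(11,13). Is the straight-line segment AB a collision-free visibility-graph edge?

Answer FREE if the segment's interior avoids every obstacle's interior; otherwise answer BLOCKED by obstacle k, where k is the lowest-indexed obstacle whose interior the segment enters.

Obstacle 1 [(0,22) (3,1) (11,0) (10,17)]:
  edge (0,22)–(3,1): clear
  edge (3,1)–(11,0): clear
  edge (11,0)–(10,17): clear
  edge (10,17)–(0,22): clear
  midpoint (29/2,7) outside
  → clear
Obstacle 2 [(13,9) (24,1) (23,15)]:
  edge (13,9)–(24,1): crosses AB
  edge (24,1)–(23,15): clear
  edge (23,15)–(13,9): crosses AB
  → BLOCKED

BLOCKED by obstacle 2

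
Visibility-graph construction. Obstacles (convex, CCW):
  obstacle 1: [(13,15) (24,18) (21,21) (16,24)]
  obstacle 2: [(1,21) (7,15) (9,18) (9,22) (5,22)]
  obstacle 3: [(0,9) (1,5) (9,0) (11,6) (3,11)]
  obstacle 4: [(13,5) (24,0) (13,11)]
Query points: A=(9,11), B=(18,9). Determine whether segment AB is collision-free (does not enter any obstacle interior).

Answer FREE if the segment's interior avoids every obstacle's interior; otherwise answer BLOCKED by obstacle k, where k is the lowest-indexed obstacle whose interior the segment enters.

BLOCKED by obstacle 4

Obstacle 1 [(13,15) (24,18) (21,21) (16,24)]:
  edge (13,15)–(24,18): clear
  edge (24,18)–(21,21): clear
  edge (21,21)–(16,24): clear
  edge (16,24)–(13,15): clear
  midpoint (27/2,10) outside
  → clear
Obstacle 2 [(1,21) (7,15) (9,18) (9,22) (5,22)]:
  edge (1,21)–(7,15): clear
  edge (7,15)–(9,18): clear
  edge (9,18)–(9,22): clear
  edge (9,22)–(5,22): clear
  edge (5,22)–(1,21): clear
  midpoint (27/2,10) outside
  → clear
Obstacle 3 [(0,9) (1,5) (9,0) (11,6) (3,11)]:
  edge (0,9)–(1,5): clear
  edge (1,5)–(9,0): clear
  edge (9,0)–(11,6): clear
  edge (11,6)–(3,11): clear
  edge (3,11)–(0,9): clear
  midpoint (27/2,10) outside
  → clear
Obstacle 4 [(13,5) (24,0) (13,11)]:
  edge (13,5)–(24,0): clear
  edge (24,0)–(13,11): crosses AB
  edge (13,11)–(13,5): crosses AB
  → BLOCKED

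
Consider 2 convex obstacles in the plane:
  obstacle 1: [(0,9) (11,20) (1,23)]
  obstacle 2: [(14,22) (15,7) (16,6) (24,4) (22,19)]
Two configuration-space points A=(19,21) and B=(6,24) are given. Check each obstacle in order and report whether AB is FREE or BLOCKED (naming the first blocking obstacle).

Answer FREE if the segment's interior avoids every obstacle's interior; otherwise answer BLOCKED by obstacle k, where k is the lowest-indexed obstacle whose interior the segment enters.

FREE

Obstacle 1 [(0,9) (11,20) (1,23)]:
  edge (0,9)–(11,20): clear
  edge (11,20)–(1,23): clear
  edge (1,23)–(0,9): clear
  midpoint (25/2,45/2) outside
  → clear
Obstacle 2 [(14,22) (15,7) (16,6) (24,4) (22,19)]:
  edge (14,22)–(15,7): clear
  edge (15,7)–(16,6): clear
  edge (16,6)–(24,4): clear
  edge (24,4)–(22,19): clear
  edge (22,19)–(14,22): clear
  midpoint (25/2,45/2) outside
  → clear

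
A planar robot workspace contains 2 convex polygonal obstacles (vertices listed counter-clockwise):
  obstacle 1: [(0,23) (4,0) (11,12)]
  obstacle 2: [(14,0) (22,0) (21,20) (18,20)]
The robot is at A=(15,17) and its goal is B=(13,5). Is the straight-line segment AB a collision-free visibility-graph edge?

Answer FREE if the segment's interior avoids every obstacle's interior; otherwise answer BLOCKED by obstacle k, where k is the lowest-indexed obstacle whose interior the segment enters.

FREE

Obstacle 1 [(0,23) (4,0) (11,12)]:
  edge (0,23)–(4,0): clear
  edge (4,0)–(11,12): clear
  edge (11,12)–(0,23): clear
  midpoint (14,11) outside
  → clear
Obstacle 2 [(14,0) (22,0) (21,20) (18,20)]:
  edge (14,0)–(22,0): clear
  edge (22,0)–(21,20): clear
  edge (21,20)–(18,20): clear
  edge (18,20)–(14,0): clear
  midpoint (14,11) outside
  → clear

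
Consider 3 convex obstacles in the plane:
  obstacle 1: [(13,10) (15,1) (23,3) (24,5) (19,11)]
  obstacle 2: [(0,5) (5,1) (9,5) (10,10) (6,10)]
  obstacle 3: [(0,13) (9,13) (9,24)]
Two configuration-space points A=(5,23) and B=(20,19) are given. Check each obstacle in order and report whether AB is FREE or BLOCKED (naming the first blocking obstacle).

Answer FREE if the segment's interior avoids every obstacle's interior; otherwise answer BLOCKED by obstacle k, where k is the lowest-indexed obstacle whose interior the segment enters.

BLOCKED by obstacle 3

Obstacle 1 [(13,10) (15,1) (23,3) (24,5) (19,11)]:
  edge (13,10)–(15,1): clear
  edge (15,1)–(23,3): clear
  edge (23,3)–(24,5): clear
  edge (24,5)–(19,11): clear
  edge (19,11)–(13,10): clear
  midpoint (25/2,21) outside
  → clear
Obstacle 2 [(0,5) (5,1) (9,5) (10,10) (6,10)]:
  edge (0,5)–(5,1): clear
  edge (5,1)–(9,5): clear
  edge (9,5)–(10,10): clear
  edge (10,10)–(6,10): clear
  edge (6,10)–(0,5): clear
  midpoint (25/2,21) outside
  → clear
Obstacle 3 [(0,13) (9,13) (9,24)]:
  edge (0,13)–(9,13): clear
  edge (9,13)–(9,24): crosses AB
  edge (9,24)–(0,13): crosses AB
  → BLOCKED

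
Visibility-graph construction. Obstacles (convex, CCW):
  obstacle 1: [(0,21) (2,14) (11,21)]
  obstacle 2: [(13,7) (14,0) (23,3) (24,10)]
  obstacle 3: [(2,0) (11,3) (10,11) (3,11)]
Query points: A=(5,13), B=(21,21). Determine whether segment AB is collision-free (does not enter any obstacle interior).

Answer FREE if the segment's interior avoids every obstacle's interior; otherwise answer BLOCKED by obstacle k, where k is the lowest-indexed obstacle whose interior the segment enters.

FREE

Obstacle 1 [(0,21) (2,14) (11,21)]:
  edge (0,21)–(2,14): clear
  edge (2,14)–(11,21): clear
  edge (11,21)–(0,21): clear
  midpoint (13,17) outside
  → clear
Obstacle 2 [(13,7) (14,0) (23,3) (24,10)]:
  edge (13,7)–(14,0): clear
  edge (14,0)–(23,3): clear
  edge (23,3)–(24,10): clear
  edge (24,10)–(13,7): clear
  midpoint (13,17) outside
  → clear
Obstacle 3 [(2,0) (11,3) (10,11) (3,11)]:
  edge (2,0)–(11,3): clear
  edge (11,3)–(10,11): clear
  edge (10,11)–(3,11): clear
  edge (3,11)–(2,0): clear
  midpoint (13,17) outside
  → clear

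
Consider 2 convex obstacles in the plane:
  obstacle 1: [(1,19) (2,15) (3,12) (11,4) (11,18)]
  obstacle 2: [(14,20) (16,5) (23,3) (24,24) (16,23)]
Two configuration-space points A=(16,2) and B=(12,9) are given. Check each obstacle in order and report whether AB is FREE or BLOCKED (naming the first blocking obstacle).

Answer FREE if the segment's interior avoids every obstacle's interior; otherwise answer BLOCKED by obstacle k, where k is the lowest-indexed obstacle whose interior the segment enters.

FREE

Obstacle 1 [(1,19) (2,15) (3,12) (11,4) (11,18)]:
  edge (1,19)–(2,15): clear
  edge (2,15)–(3,12): clear
  edge (3,12)–(11,4): clear
  edge (11,4)–(11,18): clear
  edge (11,18)–(1,19): clear
  midpoint (14,11/2) outside
  → clear
Obstacle 2 [(14,20) (16,5) (23,3) (24,24) (16,23)]:
  edge (14,20)–(16,5): clear
  edge (16,5)–(23,3): clear
  edge (23,3)–(24,24): clear
  edge (24,24)–(16,23): clear
  edge (16,23)–(14,20): clear
  midpoint (14,11/2) outside
  → clear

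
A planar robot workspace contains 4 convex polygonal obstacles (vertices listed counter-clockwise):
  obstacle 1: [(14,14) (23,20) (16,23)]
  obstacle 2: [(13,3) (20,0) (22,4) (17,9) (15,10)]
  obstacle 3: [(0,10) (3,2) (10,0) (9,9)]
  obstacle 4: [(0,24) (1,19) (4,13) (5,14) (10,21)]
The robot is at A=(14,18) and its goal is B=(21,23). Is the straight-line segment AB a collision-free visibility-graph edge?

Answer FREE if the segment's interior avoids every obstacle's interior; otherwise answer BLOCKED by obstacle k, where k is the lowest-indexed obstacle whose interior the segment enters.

BLOCKED by obstacle 1

Obstacle 1 [(14,14) (23,20) (16,23)]:
  edge (14,14)–(23,20): clear
  edge (23,20)–(16,23): crosses AB
  edge (16,23)–(14,14): crosses AB
  → BLOCKED
Obstacle 2 [(13,3) (20,0) (22,4) (17,9) (15,10)]:
  edge (13,3)–(20,0): clear
  edge (20,0)–(22,4): clear
  edge (22,4)–(17,9): clear
  edge (17,9)–(15,10): clear
  edge (15,10)–(13,3): clear
  midpoint (35/2,41/2) outside
  → clear
Obstacle 3 [(0,10) (3,2) (10,0) (9,9)]:
  edge (0,10)–(3,2): clear
  edge (3,2)–(10,0): clear
  edge (10,0)–(9,9): clear
  edge (9,9)–(0,10): clear
  midpoint (35/2,41/2) outside
  → clear
Obstacle 4 [(0,24) (1,19) (4,13) (5,14) (10,21)]:
  edge (0,24)–(1,19): clear
  edge (1,19)–(4,13): clear
  edge (4,13)–(5,14): clear
  edge (5,14)–(10,21): clear
  edge (10,21)–(0,24): clear
  midpoint (35/2,41/2) outside
  → clear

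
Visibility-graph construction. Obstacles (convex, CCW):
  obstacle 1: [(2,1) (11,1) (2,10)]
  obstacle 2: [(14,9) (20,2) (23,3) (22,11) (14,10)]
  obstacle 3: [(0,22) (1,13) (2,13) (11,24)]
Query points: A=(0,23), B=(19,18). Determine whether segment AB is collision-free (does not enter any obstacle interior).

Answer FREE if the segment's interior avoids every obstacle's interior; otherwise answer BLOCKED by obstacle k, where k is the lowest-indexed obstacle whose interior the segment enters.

BLOCKED by obstacle 3

Obstacle 1 [(2,1) (11,1) (2,10)]:
  edge (2,1)–(11,1): clear
  edge (11,1)–(2,10): clear
  edge (2,10)–(2,1): clear
  midpoint (19/2,41/2) outside
  → clear
Obstacle 2 [(14,9) (20,2) (23,3) (22,11) (14,10)]:
  edge (14,9)–(20,2): clear
  edge (20,2)–(23,3): clear
  edge (23,3)–(22,11): clear
  edge (22,11)–(14,10): clear
  edge (14,10)–(14,9): clear
  midpoint (19/2,41/2) outside
  → clear
Obstacle 3 [(0,22) (1,13) (2,13) (11,24)]:
  edge (0,22)–(1,13): clear
  edge (1,13)–(2,13): clear
  edge (2,13)–(11,24): crosses AB
  edge (11,24)–(0,22): crosses AB
  → BLOCKED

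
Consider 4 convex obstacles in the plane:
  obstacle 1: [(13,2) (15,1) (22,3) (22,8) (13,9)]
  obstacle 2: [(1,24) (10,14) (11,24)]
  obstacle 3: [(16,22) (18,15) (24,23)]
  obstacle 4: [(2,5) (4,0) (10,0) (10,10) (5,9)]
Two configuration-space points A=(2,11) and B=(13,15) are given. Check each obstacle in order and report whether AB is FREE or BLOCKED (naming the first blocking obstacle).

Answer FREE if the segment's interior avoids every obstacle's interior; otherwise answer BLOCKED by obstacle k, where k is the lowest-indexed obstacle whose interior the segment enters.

Obstacle 1 [(13,2) (15,1) (22,3) (22,8) (13,9)]:
  edge (13,2)–(15,1): clear
  edge (15,1)–(22,3): clear
  edge (22,3)–(22,8): clear
  edge (22,8)–(13,9): clear
  edge (13,9)–(13,2): clear
  midpoint (15/2,13) outside
  → clear
Obstacle 2 [(1,24) (10,14) (11,24)]:
  edge (1,24)–(10,14): clear
  edge (10,14)–(11,24): clear
  edge (11,24)–(1,24): clear
  midpoint (15/2,13) outside
  → clear
Obstacle 3 [(16,22) (18,15) (24,23)]:
  edge (16,22)–(18,15): clear
  edge (18,15)–(24,23): clear
  edge (24,23)–(16,22): clear
  midpoint (15/2,13) outside
  → clear
Obstacle 4 [(2,5) (4,0) (10,0) (10,10) (5,9)]:
  edge (2,5)–(4,0): clear
  edge (4,0)–(10,0): clear
  edge (10,0)–(10,10): clear
  edge (10,10)–(5,9): clear
  edge (5,9)–(2,5): clear
  midpoint (15/2,13) outside
  → clear

FREE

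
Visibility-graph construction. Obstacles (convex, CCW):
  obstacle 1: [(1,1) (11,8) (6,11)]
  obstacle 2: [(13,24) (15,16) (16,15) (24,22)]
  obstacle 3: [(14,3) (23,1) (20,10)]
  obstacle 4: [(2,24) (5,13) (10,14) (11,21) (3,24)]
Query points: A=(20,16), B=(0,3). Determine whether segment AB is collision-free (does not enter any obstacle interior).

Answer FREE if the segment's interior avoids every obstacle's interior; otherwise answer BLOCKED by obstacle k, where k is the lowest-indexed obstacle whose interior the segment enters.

Obstacle 1 [(1,1) (11,8) (6,11)]:
  edge (1,1)–(11,8): clear
  edge (11,8)–(6,11): crosses AB
  edge (6,11)–(1,1): crosses AB
  → BLOCKED
Obstacle 2 [(13,24) (15,16) (16,15) (24,22)]:
  edge (13,24)–(15,16): clear
  edge (15,16)–(16,15): clear
  edge (16,15)–(24,22): clear
  edge (24,22)–(13,24): clear
  midpoint (10,19/2) outside
  → clear
Obstacle 3 [(14,3) (23,1) (20,10)]:
  edge (14,3)–(23,1): clear
  edge (23,1)–(20,10): clear
  edge (20,10)–(14,3): clear
  midpoint (10,19/2) outside
  → clear
Obstacle 4 [(2,24) (5,13) (10,14) (11,21) (3,24)]:
  edge (2,24)–(5,13): clear
  edge (5,13)–(10,14): clear
  edge (10,14)–(11,21): clear
  edge (11,21)–(3,24): clear
  edge (3,24)–(2,24): clear
  midpoint (10,19/2) outside
  → clear

BLOCKED by obstacle 1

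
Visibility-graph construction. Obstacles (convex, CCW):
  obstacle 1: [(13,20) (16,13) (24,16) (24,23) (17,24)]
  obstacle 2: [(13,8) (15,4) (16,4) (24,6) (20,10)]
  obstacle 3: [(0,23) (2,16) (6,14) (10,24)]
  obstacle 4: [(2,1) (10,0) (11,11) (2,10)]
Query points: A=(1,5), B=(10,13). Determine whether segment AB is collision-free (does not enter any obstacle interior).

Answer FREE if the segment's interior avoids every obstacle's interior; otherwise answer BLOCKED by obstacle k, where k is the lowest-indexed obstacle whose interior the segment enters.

Obstacle 1 [(13,20) (16,13) (24,16) (24,23) (17,24)]:
  edge (13,20)–(16,13): clear
  edge (16,13)–(24,16): clear
  edge (24,16)–(24,23): clear
  edge (24,23)–(17,24): clear
  edge (17,24)–(13,20): clear
  midpoint (11/2,9) outside
  → clear
Obstacle 2 [(13,8) (15,4) (16,4) (24,6) (20,10)]:
  edge (13,8)–(15,4): clear
  edge (15,4)–(16,4): clear
  edge (16,4)–(24,6): clear
  edge (24,6)–(20,10): clear
  edge (20,10)–(13,8): clear
  midpoint (11/2,9) outside
  → clear
Obstacle 3 [(0,23) (2,16) (6,14) (10,24)]:
  edge (0,23)–(2,16): clear
  edge (2,16)–(6,14): clear
  edge (6,14)–(10,24): clear
  edge (10,24)–(0,23): clear
  midpoint (11/2,9) outside
  → clear
Obstacle 4 [(2,1) (10,0) (11,11) (2,10)]:
  edge (2,1)–(10,0): clear
  edge (10,0)–(11,11): clear
  edge (11,11)–(2,10): crosses AB
  edge (2,10)–(2,1): crosses AB
  → BLOCKED

BLOCKED by obstacle 4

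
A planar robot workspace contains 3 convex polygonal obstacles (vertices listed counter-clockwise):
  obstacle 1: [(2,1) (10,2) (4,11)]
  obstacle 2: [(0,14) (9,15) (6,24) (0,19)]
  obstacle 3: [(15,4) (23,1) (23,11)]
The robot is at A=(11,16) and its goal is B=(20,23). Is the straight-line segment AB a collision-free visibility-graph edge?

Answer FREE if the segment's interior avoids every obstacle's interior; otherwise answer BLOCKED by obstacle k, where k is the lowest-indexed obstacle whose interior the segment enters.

Obstacle 1 [(2,1) (10,2) (4,11)]:
  edge (2,1)–(10,2): clear
  edge (10,2)–(4,11): clear
  edge (4,11)–(2,1): clear
  midpoint (31/2,39/2) outside
  → clear
Obstacle 2 [(0,14) (9,15) (6,24) (0,19)]:
  edge (0,14)–(9,15): clear
  edge (9,15)–(6,24): clear
  edge (6,24)–(0,19): clear
  edge (0,19)–(0,14): clear
  midpoint (31/2,39/2) outside
  → clear
Obstacle 3 [(15,4) (23,1) (23,11)]:
  edge (15,4)–(23,1): clear
  edge (23,1)–(23,11): clear
  edge (23,11)–(15,4): clear
  midpoint (31/2,39/2) outside
  → clear

FREE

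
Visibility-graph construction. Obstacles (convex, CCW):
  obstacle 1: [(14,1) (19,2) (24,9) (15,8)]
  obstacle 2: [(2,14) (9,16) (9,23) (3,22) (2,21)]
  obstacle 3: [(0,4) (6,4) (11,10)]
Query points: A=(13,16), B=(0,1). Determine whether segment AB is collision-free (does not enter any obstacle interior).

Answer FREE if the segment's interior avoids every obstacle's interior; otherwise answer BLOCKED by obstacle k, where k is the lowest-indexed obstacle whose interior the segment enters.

Obstacle 1 [(14,1) (19,2) (24,9) (15,8)]:
  edge (14,1)–(19,2): clear
  edge (19,2)–(24,9): clear
  edge (24,9)–(15,8): clear
  edge (15,8)–(14,1): clear
  midpoint (13/2,17/2) outside
  → clear
Obstacle 2 [(2,14) (9,16) (9,23) (3,22) (2,21)]:
  edge (2,14)–(9,16): clear
  edge (9,16)–(9,23): clear
  edge (9,23)–(3,22): clear
  edge (3,22)–(2,21): clear
  edge (2,21)–(2,14): clear
  midpoint (13/2,17/2) outside
  → clear
Obstacle 3 [(0,4) (6,4) (11,10)]:
  edge (0,4)–(6,4): crosses AB
  edge (6,4)–(11,10): clear
  edge (11,10)–(0,4): crosses AB
  → BLOCKED

BLOCKED by obstacle 3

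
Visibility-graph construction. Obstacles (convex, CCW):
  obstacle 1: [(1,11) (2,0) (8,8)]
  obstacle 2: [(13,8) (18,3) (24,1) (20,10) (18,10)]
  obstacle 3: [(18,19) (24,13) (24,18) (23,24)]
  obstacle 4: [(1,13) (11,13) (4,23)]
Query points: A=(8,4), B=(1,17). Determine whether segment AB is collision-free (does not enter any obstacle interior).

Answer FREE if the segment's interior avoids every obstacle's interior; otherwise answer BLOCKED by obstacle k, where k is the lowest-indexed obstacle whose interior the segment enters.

Obstacle 1 [(1,11) (2,0) (8,8)]:
  edge (1,11)–(2,0): clear
  edge (2,0)–(8,8): crosses AB
  edge (8,8)–(1,11): crosses AB
  → BLOCKED
Obstacle 2 [(13,8) (18,3) (24,1) (20,10) (18,10)]:
  edge (13,8)–(18,3): clear
  edge (18,3)–(24,1): clear
  edge (24,1)–(20,10): clear
  edge (20,10)–(18,10): clear
  edge (18,10)–(13,8): clear
  midpoint (9/2,21/2) outside
  → clear
Obstacle 3 [(18,19) (24,13) (24,18) (23,24)]:
  edge (18,19)–(24,13): clear
  edge (24,13)–(24,18): clear
  edge (24,18)–(23,24): clear
  edge (23,24)–(18,19): clear
  midpoint (9/2,21/2) outside
  → clear
Obstacle 4 [(1,13) (11,13) (4,23)]:
  edge (1,13)–(11,13): crosses AB
  edge (11,13)–(4,23): clear
  edge (4,23)–(1,13): crosses AB
  → BLOCKED

BLOCKED by obstacle 1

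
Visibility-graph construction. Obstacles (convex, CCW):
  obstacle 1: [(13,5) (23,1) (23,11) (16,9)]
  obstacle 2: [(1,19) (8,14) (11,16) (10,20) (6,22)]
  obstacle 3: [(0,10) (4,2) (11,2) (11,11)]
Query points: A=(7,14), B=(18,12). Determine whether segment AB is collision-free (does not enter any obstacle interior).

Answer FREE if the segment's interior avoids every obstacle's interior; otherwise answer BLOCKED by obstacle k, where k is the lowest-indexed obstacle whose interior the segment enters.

FREE

Obstacle 1 [(13,5) (23,1) (23,11) (16,9)]:
  edge (13,5)–(23,1): clear
  edge (23,1)–(23,11): clear
  edge (23,11)–(16,9): clear
  edge (16,9)–(13,5): clear
  midpoint (25/2,13) outside
  → clear
Obstacle 2 [(1,19) (8,14) (11,16) (10,20) (6,22)]:
  edge (1,19)–(8,14): clear
  edge (8,14)–(11,16): clear
  edge (11,16)–(10,20): clear
  edge (10,20)–(6,22): clear
  edge (6,22)–(1,19): clear
  midpoint (25/2,13) outside
  → clear
Obstacle 3 [(0,10) (4,2) (11,2) (11,11)]:
  edge (0,10)–(4,2): clear
  edge (4,2)–(11,2): clear
  edge (11,2)–(11,11): clear
  edge (11,11)–(0,10): clear
  midpoint (25/2,13) outside
  → clear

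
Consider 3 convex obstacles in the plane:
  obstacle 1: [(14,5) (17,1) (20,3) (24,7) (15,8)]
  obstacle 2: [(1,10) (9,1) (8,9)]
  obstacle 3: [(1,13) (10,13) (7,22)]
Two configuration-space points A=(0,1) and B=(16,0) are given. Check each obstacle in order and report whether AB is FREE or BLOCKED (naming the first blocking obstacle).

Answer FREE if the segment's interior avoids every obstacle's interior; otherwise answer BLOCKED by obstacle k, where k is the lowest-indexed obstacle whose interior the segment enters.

Obstacle 1 [(14,5) (17,1) (20,3) (24,7) (15,8)]:
  edge (14,5)–(17,1): clear
  edge (17,1)–(20,3): clear
  edge (20,3)–(24,7): clear
  edge (24,7)–(15,8): clear
  edge (15,8)–(14,5): clear
  midpoint (8,1/2) outside
  → clear
Obstacle 2 [(1,10) (9,1) (8,9)]:
  edge (1,10)–(9,1): clear
  edge (9,1)–(8,9): clear
  edge (8,9)–(1,10): clear
  midpoint (8,1/2) outside
  → clear
Obstacle 3 [(1,13) (10,13) (7,22)]:
  edge (1,13)–(10,13): clear
  edge (10,13)–(7,22): clear
  edge (7,22)–(1,13): clear
  midpoint (8,1/2) outside
  → clear

FREE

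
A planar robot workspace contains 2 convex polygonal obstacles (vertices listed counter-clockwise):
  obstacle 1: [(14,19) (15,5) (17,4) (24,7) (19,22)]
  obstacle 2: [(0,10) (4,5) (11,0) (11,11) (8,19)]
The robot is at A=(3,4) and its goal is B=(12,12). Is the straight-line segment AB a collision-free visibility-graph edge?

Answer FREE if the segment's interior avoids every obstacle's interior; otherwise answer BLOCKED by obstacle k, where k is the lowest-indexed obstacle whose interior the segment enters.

Obstacle 1 [(14,19) (15,5) (17,4) (24,7) (19,22)]:
  edge (14,19)–(15,5): clear
  edge (15,5)–(17,4): clear
  edge (17,4)–(24,7): clear
  edge (24,7)–(19,22): clear
  edge (19,22)–(14,19): clear
  midpoint (15/2,8) outside
  → clear
Obstacle 2 [(0,10) (4,5) (11,0) (11,11) (8,19)]:
  edge (0,10)–(4,5): clear
  edge (4,5)–(11,0): crosses AB
  edge (11,0)–(11,11): clear
  edge (11,11)–(8,19): crosses AB
  edge (8,19)–(0,10): clear
  → BLOCKED

BLOCKED by obstacle 2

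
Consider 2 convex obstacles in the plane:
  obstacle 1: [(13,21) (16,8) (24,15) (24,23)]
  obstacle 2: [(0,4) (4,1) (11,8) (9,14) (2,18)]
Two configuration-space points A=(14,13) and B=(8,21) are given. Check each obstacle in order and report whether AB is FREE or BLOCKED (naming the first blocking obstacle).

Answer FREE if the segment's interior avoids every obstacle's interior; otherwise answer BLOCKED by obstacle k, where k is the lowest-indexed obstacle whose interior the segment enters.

FREE

Obstacle 1 [(13,21) (16,8) (24,15) (24,23)]:
  edge (13,21)–(16,8): clear
  edge (16,8)–(24,15): clear
  edge (24,15)–(24,23): clear
  edge (24,23)–(13,21): clear
  midpoint (11,17) outside
  → clear
Obstacle 2 [(0,4) (4,1) (11,8) (9,14) (2,18)]:
  edge (0,4)–(4,1): clear
  edge (4,1)–(11,8): clear
  edge (11,8)–(9,14): clear
  edge (9,14)–(2,18): clear
  edge (2,18)–(0,4): clear
  midpoint (11,17) outside
  → clear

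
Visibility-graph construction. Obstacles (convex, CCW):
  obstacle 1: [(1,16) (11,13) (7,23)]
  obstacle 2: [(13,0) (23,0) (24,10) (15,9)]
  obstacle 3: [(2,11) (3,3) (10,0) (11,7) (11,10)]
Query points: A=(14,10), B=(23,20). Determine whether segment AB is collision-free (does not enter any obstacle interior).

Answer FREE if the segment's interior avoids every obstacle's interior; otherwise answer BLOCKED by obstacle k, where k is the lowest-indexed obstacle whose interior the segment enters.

FREE

Obstacle 1 [(1,16) (11,13) (7,23)]:
  edge (1,16)–(11,13): clear
  edge (11,13)–(7,23): clear
  edge (7,23)–(1,16): clear
  midpoint (37/2,15) outside
  → clear
Obstacle 2 [(13,0) (23,0) (24,10) (15,9)]:
  edge (13,0)–(23,0): clear
  edge (23,0)–(24,10): clear
  edge (24,10)–(15,9): clear
  edge (15,9)–(13,0): clear
  midpoint (37/2,15) outside
  → clear
Obstacle 3 [(2,11) (3,3) (10,0) (11,7) (11,10)]:
  edge (2,11)–(3,3): clear
  edge (3,3)–(10,0): clear
  edge (10,0)–(11,7): clear
  edge (11,7)–(11,10): clear
  edge (11,10)–(2,11): clear
  midpoint (37/2,15) outside
  → clear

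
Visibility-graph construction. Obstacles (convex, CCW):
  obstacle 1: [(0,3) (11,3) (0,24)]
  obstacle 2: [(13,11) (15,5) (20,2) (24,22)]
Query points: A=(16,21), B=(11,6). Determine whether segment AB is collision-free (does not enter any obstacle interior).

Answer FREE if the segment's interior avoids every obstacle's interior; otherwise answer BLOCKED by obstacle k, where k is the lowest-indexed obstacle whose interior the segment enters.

FREE

Obstacle 1 [(0,3) (11,3) (0,24)]:
  edge (0,3)–(11,3): clear
  edge (11,3)–(0,24): clear
  edge (0,24)–(0,3): clear
  midpoint (27/2,27/2) outside
  → clear
Obstacle 2 [(13,11) (15,5) (20,2) (24,22)]:
  edge (13,11)–(15,5): clear
  edge (15,5)–(20,2): clear
  edge (20,2)–(24,22): clear
  edge (24,22)–(13,11): clear
  midpoint (27/2,27/2) outside
  → clear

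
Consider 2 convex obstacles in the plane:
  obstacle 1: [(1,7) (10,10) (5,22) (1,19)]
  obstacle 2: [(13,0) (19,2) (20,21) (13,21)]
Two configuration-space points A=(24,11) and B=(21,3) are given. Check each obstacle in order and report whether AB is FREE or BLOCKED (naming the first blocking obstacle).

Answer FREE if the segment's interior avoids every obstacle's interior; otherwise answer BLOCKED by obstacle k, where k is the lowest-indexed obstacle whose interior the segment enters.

FREE

Obstacle 1 [(1,7) (10,10) (5,22) (1,19)]:
  edge (1,7)–(10,10): clear
  edge (10,10)–(5,22): clear
  edge (5,22)–(1,19): clear
  edge (1,19)–(1,7): clear
  midpoint (45/2,7) outside
  → clear
Obstacle 2 [(13,0) (19,2) (20,21) (13,21)]:
  edge (13,0)–(19,2): clear
  edge (19,2)–(20,21): clear
  edge (20,21)–(13,21): clear
  edge (13,21)–(13,0): clear
  midpoint (45/2,7) outside
  → clear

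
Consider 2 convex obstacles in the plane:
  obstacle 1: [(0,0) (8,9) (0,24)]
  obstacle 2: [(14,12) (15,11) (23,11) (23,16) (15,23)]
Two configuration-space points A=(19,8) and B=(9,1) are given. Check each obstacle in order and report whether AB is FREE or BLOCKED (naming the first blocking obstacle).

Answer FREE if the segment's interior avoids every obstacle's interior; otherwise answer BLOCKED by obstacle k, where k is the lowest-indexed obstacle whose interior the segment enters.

Obstacle 1 [(0,0) (8,9) (0,24)]:
  edge (0,0)–(8,9): clear
  edge (8,9)–(0,24): clear
  edge (0,24)–(0,0): clear
  midpoint (14,9/2) outside
  → clear
Obstacle 2 [(14,12) (15,11) (23,11) (23,16) (15,23)]:
  edge (14,12)–(15,11): clear
  edge (15,11)–(23,11): clear
  edge (23,11)–(23,16): clear
  edge (23,16)–(15,23): clear
  edge (15,23)–(14,12): clear
  midpoint (14,9/2) outside
  → clear

FREE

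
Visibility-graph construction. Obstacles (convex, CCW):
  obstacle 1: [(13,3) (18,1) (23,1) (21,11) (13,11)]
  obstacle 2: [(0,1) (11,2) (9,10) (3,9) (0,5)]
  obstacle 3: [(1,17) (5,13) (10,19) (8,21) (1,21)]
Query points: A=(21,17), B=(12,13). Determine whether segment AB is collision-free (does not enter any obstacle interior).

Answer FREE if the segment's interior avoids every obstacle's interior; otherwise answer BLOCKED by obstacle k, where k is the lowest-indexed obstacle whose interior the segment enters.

Obstacle 1 [(13,3) (18,1) (23,1) (21,11) (13,11)]:
  edge (13,3)–(18,1): clear
  edge (18,1)–(23,1): clear
  edge (23,1)–(21,11): clear
  edge (21,11)–(13,11): clear
  edge (13,11)–(13,3): clear
  midpoint (33/2,15) outside
  → clear
Obstacle 2 [(0,1) (11,2) (9,10) (3,9) (0,5)]:
  edge (0,1)–(11,2): clear
  edge (11,2)–(9,10): clear
  edge (9,10)–(3,9): clear
  edge (3,9)–(0,5): clear
  edge (0,5)–(0,1): clear
  midpoint (33/2,15) outside
  → clear
Obstacle 3 [(1,17) (5,13) (10,19) (8,21) (1,21)]:
  edge (1,17)–(5,13): clear
  edge (5,13)–(10,19): clear
  edge (10,19)–(8,21): clear
  edge (8,21)–(1,21): clear
  edge (1,21)–(1,17): clear
  midpoint (33/2,15) outside
  → clear

FREE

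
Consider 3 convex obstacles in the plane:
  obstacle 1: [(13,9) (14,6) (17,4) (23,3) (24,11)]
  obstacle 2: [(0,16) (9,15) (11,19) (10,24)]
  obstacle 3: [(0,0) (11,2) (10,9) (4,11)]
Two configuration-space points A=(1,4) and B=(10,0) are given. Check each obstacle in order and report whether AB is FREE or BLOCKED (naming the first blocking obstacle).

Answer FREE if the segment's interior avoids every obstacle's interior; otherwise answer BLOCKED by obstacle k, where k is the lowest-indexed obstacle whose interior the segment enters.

Obstacle 1 [(13,9) (14,6) (17,4) (23,3) (24,11)]:
  edge (13,9)–(14,6): clear
  edge (14,6)–(17,4): clear
  edge (17,4)–(23,3): clear
  edge (23,3)–(24,11): clear
  edge (24,11)–(13,9): clear
  midpoint (11/2,2) outside
  → clear
Obstacle 2 [(0,16) (9,15) (11,19) (10,24)]:
  edge (0,16)–(9,15): clear
  edge (9,15)–(11,19): clear
  edge (11,19)–(10,24): clear
  edge (10,24)–(0,16): clear
  midpoint (11/2,2) outside
  → clear
Obstacle 3 [(0,0) (11,2) (10,9) (4,11)]:
  edge (0,0)–(11,2): crosses AB
  edge (11,2)–(10,9): clear
  edge (10,9)–(4,11): clear
  edge (4,11)–(0,0): crosses AB
  → BLOCKED

BLOCKED by obstacle 3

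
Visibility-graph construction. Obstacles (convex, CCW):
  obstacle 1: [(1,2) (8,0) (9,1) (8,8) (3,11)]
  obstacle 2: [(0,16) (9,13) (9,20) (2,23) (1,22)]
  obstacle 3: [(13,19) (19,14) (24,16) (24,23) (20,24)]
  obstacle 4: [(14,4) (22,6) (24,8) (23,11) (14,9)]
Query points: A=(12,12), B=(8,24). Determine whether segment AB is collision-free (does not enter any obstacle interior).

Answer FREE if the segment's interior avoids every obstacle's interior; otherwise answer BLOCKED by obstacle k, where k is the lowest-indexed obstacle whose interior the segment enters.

Obstacle 1 [(1,2) (8,0) (9,1) (8,8) (3,11)]:
  edge (1,2)–(8,0): clear
  edge (8,0)–(9,1): clear
  edge (9,1)–(8,8): clear
  edge (8,8)–(3,11): clear
  edge (3,11)–(1,2): clear
  midpoint (10,18) outside
  → clear
Obstacle 2 [(0,16) (9,13) (9,20) (2,23) (1,22)]:
  edge (0,16)–(9,13): clear
  edge (9,13)–(9,20): clear
  edge (9,20)–(2,23): clear
  edge (2,23)–(1,22): clear
  edge (1,22)–(0,16): clear
  midpoint (10,18) outside
  → clear
Obstacle 3 [(13,19) (19,14) (24,16) (24,23) (20,24)]:
  edge (13,19)–(19,14): clear
  edge (19,14)–(24,16): clear
  edge (24,16)–(24,23): clear
  edge (24,23)–(20,24): clear
  edge (20,24)–(13,19): clear
  midpoint (10,18) outside
  → clear
Obstacle 4 [(14,4) (22,6) (24,8) (23,11) (14,9)]:
  edge (14,4)–(22,6): clear
  edge (22,6)–(24,8): clear
  edge (24,8)–(23,11): clear
  edge (23,11)–(14,9): clear
  edge (14,9)–(14,4): clear
  midpoint (10,18) outside
  → clear

FREE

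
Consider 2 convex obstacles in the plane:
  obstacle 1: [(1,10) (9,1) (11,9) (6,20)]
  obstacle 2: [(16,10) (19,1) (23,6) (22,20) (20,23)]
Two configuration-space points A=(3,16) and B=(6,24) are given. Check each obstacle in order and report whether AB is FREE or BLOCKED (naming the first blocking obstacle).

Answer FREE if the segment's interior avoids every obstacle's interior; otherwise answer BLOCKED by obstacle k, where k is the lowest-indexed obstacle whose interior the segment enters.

Obstacle 1 [(1,10) (9,1) (11,9) (6,20)]:
  edge (1,10)–(9,1): clear
  edge (9,1)–(11,9): clear
  edge (11,9)–(6,20): clear
  edge (6,20)–(1,10): clear
  midpoint (9/2,20) outside
  → clear
Obstacle 2 [(16,10) (19,1) (23,6) (22,20) (20,23)]:
  edge (16,10)–(19,1): clear
  edge (19,1)–(23,6): clear
  edge (23,6)–(22,20): clear
  edge (22,20)–(20,23): clear
  edge (20,23)–(16,10): clear
  midpoint (9/2,20) outside
  → clear

FREE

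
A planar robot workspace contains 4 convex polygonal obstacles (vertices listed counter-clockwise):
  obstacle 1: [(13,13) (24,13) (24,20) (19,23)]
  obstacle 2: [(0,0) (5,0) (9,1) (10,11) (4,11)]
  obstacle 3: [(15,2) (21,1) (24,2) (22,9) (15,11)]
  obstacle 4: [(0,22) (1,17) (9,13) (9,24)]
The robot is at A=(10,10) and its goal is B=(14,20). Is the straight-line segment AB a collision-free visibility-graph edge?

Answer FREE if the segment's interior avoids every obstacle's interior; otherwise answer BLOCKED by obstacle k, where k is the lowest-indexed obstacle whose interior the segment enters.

Obstacle 1 [(13,13) (24,13) (24,20) (19,23)]:
  edge (13,13)–(24,13): clear
  edge (24,13)–(24,20): clear
  edge (24,20)–(19,23): clear
  edge (19,23)–(13,13): clear
  midpoint (12,15) outside
  → clear
Obstacle 2 [(0,0) (5,0) (9,1) (10,11) (4,11)]:
  edge (0,0)–(5,0): clear
  edge (5,0)–(9,1): clear
  edge (9,1)–(10,11): clear
  edge (10,11)–(4,11): clear
  edge (4,11)–(0,0): clear
  midpoint (12,15) outside
  → clear
Obstacle 3 [(15,2) (21,1) (24,2) (22,9) (15,11)]:
  edge (15,2)–(21,1): clear
  edge (21,1)–(24,2): clear
  edge (24,2)–(22,9): clear
  edge (22,9)–(15,11): clear
  edge (15,11)–(15,2): clear
  midpoint (12,15) outside
  → clear
Obstacle 4 [(0,22) (1,17) (9,13) (9,24)]:
  edge (0,22)–(1,17): clear
  edge (1,17)–(9,13): clear
  edge (9,13)–(9,24): clear
  edge (9,24)–(0,22): clear
  midpoint (12,15) outside
  → clear

FREE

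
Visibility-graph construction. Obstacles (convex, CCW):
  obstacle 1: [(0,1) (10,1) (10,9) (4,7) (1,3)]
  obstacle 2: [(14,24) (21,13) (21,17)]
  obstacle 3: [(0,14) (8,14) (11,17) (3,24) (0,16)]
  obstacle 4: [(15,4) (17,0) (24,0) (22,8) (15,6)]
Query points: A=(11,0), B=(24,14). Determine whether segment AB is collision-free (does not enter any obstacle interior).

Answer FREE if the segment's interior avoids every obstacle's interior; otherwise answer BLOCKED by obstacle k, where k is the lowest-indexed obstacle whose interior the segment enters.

BLOCKED by obstacle 4

Obstacle 1 [(0,1) (10,1) (10,9) (4,7) (1,3)]:
  edge (0,1)–(10,1): clear
  edge (10,1)–(10,9): clear
  edge (10,9)–(4,7): clear
  edge (4,7)–(1,3): clear
  edge (1,3)–(0,1): clear
  midpoint (35/2,7) outside
  → clear
Obstacle 2 [(14,24) (21,13) (21,17)]:
  edge (14,24)–(21,13): clear
  edge (21,13)–(21,17): clear
  edge (21,17)–(14,24): clear
  midpoint (35/2,7) outside
  → clear
Obstacle 3 [(0,14) (8,14) (11,17) (3,24) (0,16)]:
  edge (0,14)–(8,14): clear
  edge (8,14)–(11,17): clear
  edge (11,17)–(3,24): clear
  edge (3,24)–(0,16): clear
  edge (0,16)–(0,14): clear
  midpoint (35/2,7) outside
  → clear
Obstacle 4 [(15,4) (17,0) (24,0) (22,8) (15,6)]:
  edge (15,4)–(17,0): clear
  edge (17,0)–(24,0): clear
  edge (24,0)–(22,8): clear
  edge (22,8)–(15,6): crosses AB
  edge (15,6)–(15,4): crosses AB
  → BLOCKED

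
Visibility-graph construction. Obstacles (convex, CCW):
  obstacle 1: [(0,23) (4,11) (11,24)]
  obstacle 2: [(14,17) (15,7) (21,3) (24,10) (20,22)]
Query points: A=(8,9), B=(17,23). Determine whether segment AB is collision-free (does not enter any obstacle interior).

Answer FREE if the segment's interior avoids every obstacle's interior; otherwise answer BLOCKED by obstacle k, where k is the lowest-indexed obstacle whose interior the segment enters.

Obstacle 1 [(0,23) (4,11) (11,24)]:
  edge (0,23)–(4,11): clear
  edge (4,11)–(11,24): clear
  edge (11,24)–(0,23): clear
  midpoint (25/2,16) outside
  → clear
Obstacle 2 [(14,17) (15,7) (21,3) (24,10) (20,22)]:
  edge (14,17)–(15,7): clear
  edge (15,7)–(21,3): clear
  edge (21,3)–(24,10): clear
  edge (24,10)–(20,22): clear
  edge (20,22)–(14,17): clear
  midpoint (25/2,16) outside
  → clear

FREE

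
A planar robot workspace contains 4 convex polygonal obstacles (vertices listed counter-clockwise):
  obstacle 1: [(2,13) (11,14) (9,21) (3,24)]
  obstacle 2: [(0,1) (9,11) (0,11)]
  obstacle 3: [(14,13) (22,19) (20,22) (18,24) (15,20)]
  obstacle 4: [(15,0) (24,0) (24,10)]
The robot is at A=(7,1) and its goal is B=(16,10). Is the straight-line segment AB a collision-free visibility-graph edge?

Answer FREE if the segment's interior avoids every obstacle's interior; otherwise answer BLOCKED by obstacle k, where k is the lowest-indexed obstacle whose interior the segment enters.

FREE

Obstacle 1 [(2,13) (11,14) (9,21) (3,24)]:
  edge (2,13)–(11,14): clear
  edge (11,14)–(9,21): clear
  edge (9,21)–(3,24): clear
  edge (3,24)–(2,13): clear
  midpoint (23/2,11/2) outside
  → clear
Obstacle 2 [(0,1) (9,11) (0,11)]:
  edge (0,1)–(9,11): clear
  edge (9,11)–(0,11): clear
  edge (0,11)–(0,1): clear
  midpoint (23/2,11/2) outside
  → clear
Obstacle 3 [(14,13) (22,19) (20,22) (18,24) (15,20)]:
  edge (14,13)–(22,19): clear
  edge (22,19)–(20,22): clear
  edge (20,22)–(18,24): clear
  edge (18,24)–(15,20): clear
  edge (15,20)–(14,13): clear
  midpoint (23/2,11/2) outside
  → clear
Obstacle 4 [(15,0) (24,0) (24,10)]:
  edge (15,0)–(24,0): clear
  edge (24,0)–(24,10): clear
  edge (24,10)–(15,0): clear
  midpoint (23/2,11/2) outside
  → clear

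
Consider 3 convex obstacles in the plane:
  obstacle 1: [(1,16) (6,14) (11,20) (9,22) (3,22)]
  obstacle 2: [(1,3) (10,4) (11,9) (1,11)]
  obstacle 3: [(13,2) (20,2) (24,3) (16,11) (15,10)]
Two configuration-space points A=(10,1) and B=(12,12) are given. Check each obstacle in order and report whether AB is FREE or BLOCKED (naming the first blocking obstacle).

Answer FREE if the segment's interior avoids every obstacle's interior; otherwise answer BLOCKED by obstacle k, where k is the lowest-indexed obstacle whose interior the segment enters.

FREE

Obstacle 1 [(1,16) (6,14) (11,20) (9,22) (3,22)]:
  edge (1,16)–(6,14): clear
  edge (6,14)–(11,20): clear
  edge (11,20)–(9,22): clear
  edge (9,22)–(3,22): clear
  edge (3,22)–(1,16): clear
  midpoint (11,13/2) outside
  → clear
Obstacle 2 [(1,3) (10,4) (11,9) (1,11)]:
  edge (1,3)–(10,4): clear
  edge (10,4)–(11,9): clear
  edge (11,9)–(1,11): clear
  edge (1,11)–(1,3): clear
  midpoint (11,13/2) outside
  → clear
Obstacle 3 [(13,2) (20,2) (24,3) (16,11) (15,10)]:
  edge (13,2)–(20,2): clear
  edge (20,2)–(24,3): clear
  edge (24,3)–(16,11): clear
  edge (16,11)–(15,10): clear
  edge (15,10)–(13,2): clear
  midpoint (11,13/2) outside
  → clear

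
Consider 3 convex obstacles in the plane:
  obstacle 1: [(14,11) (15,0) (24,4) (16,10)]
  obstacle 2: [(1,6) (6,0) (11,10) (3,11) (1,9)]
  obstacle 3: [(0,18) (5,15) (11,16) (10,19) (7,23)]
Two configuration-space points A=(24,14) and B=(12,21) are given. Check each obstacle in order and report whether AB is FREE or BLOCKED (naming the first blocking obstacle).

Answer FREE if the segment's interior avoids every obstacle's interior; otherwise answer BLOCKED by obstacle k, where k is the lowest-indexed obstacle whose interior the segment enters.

FREE

Obstacle 1 [(14,11) (15,0) (24,4) (16,10)]:
  edge (14,11)–(15,0): clear
  edge (15,0)–(24,4): clear
  edge (24,4)–(16,10): clear
  edge (16,10)–(14,11): clear
  midpoint (18,35/2) outside
  → clear
Obstacle 2 [(1,6) (6,0) (11,10) (3,11) (1,9)]:
  edge (1,6)–(6,0): clear
  edge (6,0)–(11,10): clear
  edge (11,10)–(3,11): clear
  edge (3,11)–(1,9): clear
  edge (1,9)–(1,6): clear
  midpoint (18,35/2) outside
  → clear
Obstacle 3 [(0,18) (5,15) (11,16) (10,19) (7,23)]:
  edge (0,18)–(5,15): clear
  edge (5,15)–(11,16): clear
  edge (11,16)–(10,19): clear
  edge (10,19)–(7,23): clear
  edge (7,23)–(0,18): clear
  midpoint (18,35/2) outside
  → clear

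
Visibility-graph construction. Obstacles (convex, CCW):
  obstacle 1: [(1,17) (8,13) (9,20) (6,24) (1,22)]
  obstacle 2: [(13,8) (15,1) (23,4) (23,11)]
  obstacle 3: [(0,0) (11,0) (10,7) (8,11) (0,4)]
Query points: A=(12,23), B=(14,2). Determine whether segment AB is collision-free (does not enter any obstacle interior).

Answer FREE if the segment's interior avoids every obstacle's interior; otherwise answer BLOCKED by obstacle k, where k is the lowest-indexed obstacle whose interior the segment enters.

BLOCKED by obstacle 2

Obstacle 1 [(1,17) (8,13) (9,20) (6,24) (1,22)]:
  edge (1,17)–(8,13): clear
  edge (8,13)–(9,20): clear
  edge (9,20)–(6,24): clear
  edge (6,24)–(1,22): clear
  edge (1,22)–(1,17): clear
  midpoint (13,25/2) outside
  → clear
Obstacle 2 [(13,8) (15,1) (23,4) (23,11)]:
  edge (13,8)–(15,1): crosses AB
  edge (15,1)–(23,4): clear
  edge (23,4)–(23,11): clear
  edge (23,11)–(13,8): crosses AB
  → BLOCKED
Obstacle 3 [(0,0) (11,0) (10,7) (8,11) (0,4)]:
  edge (0,0)–(11,0): clear
  edge (11,0)–(10,7): clear
  edge (10,7)–(8,11): clear
  edge (8,11)–(0,4): clear
  edge (0,4)–(0,0): clear
  midpoint (13,25/2) outside
  → clear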